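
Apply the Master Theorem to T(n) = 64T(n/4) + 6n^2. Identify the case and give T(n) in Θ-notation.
Master Theorem template: T(n) = a·T(n/b) + f(n).
Here: a=64, b=4, f(n)=6n^2
Compute log_b(a) = log_4(64) = 3.
f(n) = 6n^2 = O(n^(3-ε)) with ε = 1. Case 1: T(n) = Θ(n^log_b(a)) = Θ(n^3).

Case 1: T(n) = Θ(n^3)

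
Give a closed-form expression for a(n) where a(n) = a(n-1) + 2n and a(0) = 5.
Recurrence: a(n) = a(n-1) + 2n, initial: a(0) = 5.
Telescoping: a(n) = a(0) + 2·Σᵢ₌₁ⁿ i = 5 + 2·n(n+1)/2.

a(n) = 2·n(n+1)/2 + 5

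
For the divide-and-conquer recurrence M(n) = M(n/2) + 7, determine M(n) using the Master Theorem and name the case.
Master Theorem template: M(n) = a·M(n/b) + f(n).
Here: a=1, b=2, f(n)=7
Compute log_b(a) = log_2(1) = 0.
f(n) = 7 = Θ(1). Case 2: M(n) = Θ(log n).

Case 2: M(n) = Θ(log n)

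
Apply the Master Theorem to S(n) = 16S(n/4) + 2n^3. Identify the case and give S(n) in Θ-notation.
Master Theorem template: S(n) = a·S(n/b) + f(n).
Here: a=16, b=4, f(n)=2n^3
Compute log_b(a) = log_4(16) = 2.
f(n) = 2n^3 = Ω(n^(2+ε)) with ε = 1, and the regularity condition holds (a·f(n/b) = (a/b^3)·f(n) with a/b^3 = 4^-1 < 1). Case 3: S(n) = Θ(f(n)) = Θ(n^3).

Case 3: S(n) = Θ(n^3)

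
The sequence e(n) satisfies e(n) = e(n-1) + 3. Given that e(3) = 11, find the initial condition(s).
e(3) = e(0) + 3·3, so e(0) = 11 - 9 = 2.

e(0) = 2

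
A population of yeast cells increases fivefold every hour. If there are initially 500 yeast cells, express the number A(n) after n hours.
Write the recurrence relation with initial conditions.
Each hour multiplies the count by 5, so the count after n hours depends only on the count after n-1 hours: A(n) = 5 × A(n-1). The starting count gives A(0) = 500.
Unrolling n times gives the closed form A(n) = 500 × 5ⁿ.

A(n) = 5 × A(n-1), A(0) = 500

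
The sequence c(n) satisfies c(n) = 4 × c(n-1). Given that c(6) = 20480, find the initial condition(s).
In general c(n) = 4ⁿ · c(0). At n = 6: c(0) = c(6) / 4^6 = 20480 / 4096 = 5.

c(0) = 5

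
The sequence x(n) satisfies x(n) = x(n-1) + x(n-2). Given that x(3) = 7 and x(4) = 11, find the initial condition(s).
Work backwards using x(k) = x(k+2) - x(k+1):
x(2) = x(4) - x(3) = 11 - 7 = 4
x(1) = x(3) - x(2) = 7 - 4 = 3
x(0) = x(2) - x(1) = 4 - 3 = 1

x(0) = 1, x(1) = 3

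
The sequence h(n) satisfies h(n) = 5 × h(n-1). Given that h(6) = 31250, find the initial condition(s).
In general h(n) = 5ⁿ · h(0). At n = 6: h(0) = h(6) / 5^6 = 31250 / 15625 = 2.

h(0) = 2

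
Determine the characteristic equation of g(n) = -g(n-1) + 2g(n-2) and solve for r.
Substitute g(n) = rⁿ and divide through by rⁿ⁻²: r² + r - 2 = 0
Factor: (r - 1)(r + 2) = 0, so r = 1, -2.
General solution: g(n) = A·1ⁿ + B·(-2)ⁿ

Characteristic: r² + r - 2 = 0, Roots: r = 1, -2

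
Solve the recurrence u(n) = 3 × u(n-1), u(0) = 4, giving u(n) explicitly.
Recurrence: u(n) = 3 × u(n-1), initial: u(0) = 4.
Each term is 3 times the previous, so this is geometric with ratio 3. After n steps: u(n) = u(0)·3ⁿ = 4·3ⁿ.

u(n) = 4·3ⁿ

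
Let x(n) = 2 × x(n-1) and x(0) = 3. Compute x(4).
Computing step by step:
x(0) = 3
x(1) = 2 × 3 = 6
x(2) = 2 × 6 = 12
x(3) = 2 × 12 = 24
x(4) = 2 × 24 = 48

48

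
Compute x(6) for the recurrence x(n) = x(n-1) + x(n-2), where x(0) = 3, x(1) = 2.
Computing the sequence terms:
3, 2, 5, 7, 12, 19, 31

31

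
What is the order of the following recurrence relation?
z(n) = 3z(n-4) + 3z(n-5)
The order is the largest lag k for which z(n-k) appears. Here the deepest term is z(n-5), so the order is 5.

Order 5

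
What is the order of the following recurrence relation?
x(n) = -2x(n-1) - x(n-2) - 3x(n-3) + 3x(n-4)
The order is the largest lag k for which x(n-k) appears. Here the deepest term is x(n-4), so the order is 4.

Order 4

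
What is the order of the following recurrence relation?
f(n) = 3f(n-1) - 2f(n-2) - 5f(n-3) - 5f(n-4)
The order is the largest lag k for which f(n-k) appears. Here the deepest term is f(n-4), so the order is 4.

Order 4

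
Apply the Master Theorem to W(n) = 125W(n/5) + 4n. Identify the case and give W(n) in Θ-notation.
Master Theorem template: W(n) = a·W(n/b) + f(n).
Here: a=125, b=5, f(n)=4n
Compute log_b(a) = log_5(125) = 3.
f(n) = 4n = O(n^(3-ε)) with ε = 2. Case 1: W(n) = Θ(n^log_b(a)) = Θ(n^3).

Case 1: W(n) = Θ(n^3)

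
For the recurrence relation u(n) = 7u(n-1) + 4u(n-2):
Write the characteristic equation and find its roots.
Substitute u(n) = rⁿ and divide through by rⁿ⁻²: r² - 7r - 4 = 0
Discriminant: 7² + 4·4 = 65, not a perfect square, so by the quadratic formula r = (7 ± √65)/2.
General solution: u(n) = A·r₁ⁿ + B·r₂ⁿ where r₁,r₂ = (7 ± √65)/2

Characteristic: r² - 7r - 4 = 0, Roots: r = (7 ± √65)/2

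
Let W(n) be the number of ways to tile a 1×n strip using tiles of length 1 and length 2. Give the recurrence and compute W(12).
Condition on the last tile: it has length 1 (leaving a 1×(n-1) strip) or length 2 (leaving a 1×(n-2) strip), so W(n) = W(n-1) + W(n-2) (order-2 linear recurrence).
For 0 ≤ i < 2 only unit tiles fit, so W(i) = 1.
Iterating the recurrence: W(2) = 2, W(3) = 3, W(4) = 5, W(5) = 8, W(6) = 13, W(7) = 21, W(8) = 34, W(9) = 55, W(10) = 89, W(11) = 144, W(12) = 233.

W(n) = W(n-1) + W(n-2), with W(i) = 1 for 0 ≤ i < 2; W(12) = 233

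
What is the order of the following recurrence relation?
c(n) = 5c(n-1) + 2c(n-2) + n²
The order is the largest lag k for which c(n-k) appears. Here the deepest term is c(n-2) (the n² term is non-homogeneous and does not affect the order), so the order is 2.

Order 2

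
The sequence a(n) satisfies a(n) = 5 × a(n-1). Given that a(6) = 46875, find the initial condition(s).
In general a(n) = 5ⁿ · a(0). At n = 6: a(0) = a(6) / 5^6 = 46875 / 15625 = 3.

a(0) = 3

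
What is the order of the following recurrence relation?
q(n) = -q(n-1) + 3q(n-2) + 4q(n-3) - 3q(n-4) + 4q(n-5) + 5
The order is the largest lag k for which q(n-k) appears. Here the deepest term is q(n-5) (the 5 term is non-homogeneous and does not affect the order), so the order is 5.

Order 5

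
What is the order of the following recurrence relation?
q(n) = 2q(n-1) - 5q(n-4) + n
The order is the largest lag k for which q(n-k) appears. Here the deepest term is q(n-4) (the n term is non-homogeneous and does not affect the order), so the order is 4.

Order 4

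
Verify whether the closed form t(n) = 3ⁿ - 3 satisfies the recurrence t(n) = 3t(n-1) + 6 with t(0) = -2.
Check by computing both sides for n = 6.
From the recurrence with t(0) = -2:
  t(0) = -2, t(1) = 0, t(2) = 6, t(3) = 24, t(4) = 78, t(5) = 240, t(6) = 726
  so the recurrence gives t(6) = 726.
From the proposed closed form t(n) = 3ⁿ - 3:
  t(6) = 726.
Both sides give 726 at n = 6, and the initial condition(s) match, so the closed form is consistent.

Yes, the closed form is correct.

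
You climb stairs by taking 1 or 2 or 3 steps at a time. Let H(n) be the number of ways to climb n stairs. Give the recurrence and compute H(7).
Condition on the size of the last step (1 to 3): before it there were n-1, …, n-3 stairs climbed, and these cases are disjoint, so H(n) = H(n-1) + H(n-2) + H(n-3) (order-3 linear recurrence).
Initial conditions by direct count (compositions of i into parts ≤ 3): H(1) = 1; H(2) = 2; H(3) = 4.
Iterating the recurrence: H(4) = 7, H(5) = 13, H(6) = 24, H(7) = 44.

H(n) = H(n-1) + H(n-2) + H(n-3), H(1) = 1, H(2) = 2, H(3) = 4; H(7) = 44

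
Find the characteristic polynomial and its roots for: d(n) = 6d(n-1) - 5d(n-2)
Substitute d(n) = rⁿ and divide through by rⁿ⁻²: r² - 6r + 5 = 0
Factor: (r - 5)(r - 1) = 0, so r = 5, 1.
General solution: d(n) = A·5ⁿ + B·1ⁿ

Characteristic: r² - 6r + 5 = 0, Roots: r = 5, 1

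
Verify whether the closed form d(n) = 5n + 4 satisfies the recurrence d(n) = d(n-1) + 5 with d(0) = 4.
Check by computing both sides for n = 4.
From the recurrence with d(0) = 4:
  d(0) = 4, d(1) = 9, d(2) = 14, d(3) = 19, d(4) = 24
  so the recurrence gives d(4) = 24.
From the proposed closed form d(n) = 5n + 4:
  d(4) = 24.
Both sides give 24 at n = 4, and the initial condition(s) match, so the closed form is consistent.

Yes, the closed form is correct.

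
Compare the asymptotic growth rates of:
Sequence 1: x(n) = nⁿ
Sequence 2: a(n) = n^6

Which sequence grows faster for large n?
Comparing growth rates:
Growth-rate hierarchy: log n ≺ any polynomial ≺ any exponential cⁿ (c>1) ≺ n! ≺ nⁿ.
super-exponential nⁿ dominates polynomial degree 6 asymptotically.

x(n) grows faster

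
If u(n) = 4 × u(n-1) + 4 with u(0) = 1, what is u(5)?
Computing step by step:
u(0) = 1
u(1) = 4 × 1 + 4 = 8
u(2) = 4 × 8 + 4 = 36
u(3) = 4 × 36 + 4 = 148
u(4) = 4 × 148 + 4 = 596
u(5) = 4 × 596 + 4 = 2388

2388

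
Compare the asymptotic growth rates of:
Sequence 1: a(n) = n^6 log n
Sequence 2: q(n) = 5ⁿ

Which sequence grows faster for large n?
Comparing growth rates:
Growth-rate hierarchy: log n ≺ any polynomial ≺ any exponential cⁿ (c>1) ≺ n! ≺ nⁿ.
exponential base 5 dominates polynomial degree 6 (with log factor) asymptotically.

q(n) grows faster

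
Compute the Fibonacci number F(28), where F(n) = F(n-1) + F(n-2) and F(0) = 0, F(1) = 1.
Computing the sequence terms:
0, 1, 1, 2, 3, 5, 8, 13, 21, 34, 55, 89, 144, 233, 377, 610, 987, 1597, 2584, 4181, 6765, 10946, 17711, 28657, 46368, 75025, 121393, 196418, 317811

317811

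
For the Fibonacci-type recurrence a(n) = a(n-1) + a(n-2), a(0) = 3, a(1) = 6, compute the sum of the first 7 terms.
Computing the sequence terms: 3, 6, 9, 15, 24, 39, 63
Adding these values together:

159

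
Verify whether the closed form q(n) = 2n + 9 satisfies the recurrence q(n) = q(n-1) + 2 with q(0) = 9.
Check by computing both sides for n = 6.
From the recurrence with q(0) = 9:
  q(0) = 9, q(1) = 11, q(2) = 13, q(3) = 15, q(4) = 17, q(5) = 19, q(6) = 21
  so the recurrence gives q(6) = 21.
From the proposed closed form q(n) = 2n + 9:
  q(6) = 21.
Both sides give 21 at n = 6, and the initial condition(s) match, so the closed form is consistent.

Yes, the closed form is correct.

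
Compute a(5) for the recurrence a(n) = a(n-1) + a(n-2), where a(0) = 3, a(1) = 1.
Computing the sequence terms:
3, 1, 4, 5, 9, 14

14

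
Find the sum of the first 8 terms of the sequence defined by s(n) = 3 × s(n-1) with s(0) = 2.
Computing the sequence terms: 2, 6, 18, 54, 162, 486, 1458, 4374
Adding these values together:

6560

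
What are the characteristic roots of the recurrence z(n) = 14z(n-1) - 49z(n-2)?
Substitute z(n) = rⁿ and divide through by rⁿ⁻²: r² - 14r + 49 = 0
Factor: (r - 7)² = 0, so r = 7 (double root).
General solution: z(n) = (A + Bn)·7ⁿ

Characteristic: r² - 14r + 49 = 0, Roots: r = 7 (double root)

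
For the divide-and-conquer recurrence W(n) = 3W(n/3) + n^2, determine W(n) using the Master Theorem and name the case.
Master Theorem template: W(n) = a·W(n/b) + f(n).
Here: a=3, b=3, f(n)=n^2
Compute log_b(a) = log_3(3) = 1.
f(n) = n^2 = Ω(n^(1+ε)) with ε = 1, and the regularity condition holds (a·f(n/b) = (a/b^2)·f(n) with a/b^2 = 3^-1 < 1). Case 3: W(n) = Θ(f(n)) = Θ(n^2).

Case 3: W(n) = Θ(n^2)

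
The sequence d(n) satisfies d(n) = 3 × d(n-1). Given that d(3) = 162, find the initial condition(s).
In general d(n) = 3ⁿ · d(0). At n = 3: d(0) = d(3) / 3^3 = 162 / 27 = 6.

d(0) = 6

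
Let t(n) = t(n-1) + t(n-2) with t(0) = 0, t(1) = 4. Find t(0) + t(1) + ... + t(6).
Computing the sequence terms: 0, 4, 4, 8, 12, 20, 32
Adding these values together:

80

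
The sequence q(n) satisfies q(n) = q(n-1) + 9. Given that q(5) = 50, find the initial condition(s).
q(5) = q(0) + 5·9, so q(0) = 50 - 45 = 5.

q(0) = 5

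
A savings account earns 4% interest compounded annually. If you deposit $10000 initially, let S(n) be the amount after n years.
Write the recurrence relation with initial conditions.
Each year the balance grows by 4%, i.e. is multiplied by 1 + 4/100 = 1.04, so S(n) = 1.04 × S(n-1). The initial deposit gives S(0) = 10000.
Unrolling gives the closed form S(n) = 10000 × (1.04)ⁿ.

S(n) = 1.04 × S(n-1), S(0) = 10000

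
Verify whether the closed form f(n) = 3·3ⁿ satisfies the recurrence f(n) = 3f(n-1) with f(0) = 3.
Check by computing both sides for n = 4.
From the recurrence with f(0) = 3:
  f(0) = 3, f(1) = 9, f(2) = 27, f(3) = 81, f(4) = 243
  so the recurrence gives f(4) = 243.
From the proposed closed form f(n) = 3·3ⁿ:
  f(4) = 243.
Both sides give 243 at n = 4, and the initial condition(s) match, so the closed form is consistent.

Yes, the closed form is correct.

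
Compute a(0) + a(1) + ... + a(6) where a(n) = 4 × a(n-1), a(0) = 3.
Computing the sequence terms: 3, 12, 48, 192, 768, 3072, 12288
Adding these values together:

16383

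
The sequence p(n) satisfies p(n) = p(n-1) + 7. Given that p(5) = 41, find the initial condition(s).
p(5) = p(0) + 5·7, so p(0) = 41 - 35 = 6.

p(0) = 6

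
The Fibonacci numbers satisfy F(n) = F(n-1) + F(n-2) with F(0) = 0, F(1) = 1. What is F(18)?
Computing the sequence terms:
0, 1, 1, 2, 3, 5, 8, 13, 21, 34, 55, 89, 144, 233, 377, 610, 987, 1597, 2584

2584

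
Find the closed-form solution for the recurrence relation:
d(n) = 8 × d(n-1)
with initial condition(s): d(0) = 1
Recurrence: d(n) = 8 × d(n-1), initial: d(0) = 1.
Each term is 8 times the previous, so this is geometric with ratio 8. After n steps: d(n) = d(0)·8ⁿ = 8ⁿ.

d(n) = 8ⁿ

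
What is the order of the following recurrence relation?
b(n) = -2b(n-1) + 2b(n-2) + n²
The order is the largest lag k for which b(n-k) appears. Here the deepest term is b(n-2) (the n² term is non-homogeneous and does not affect the order), so the order is 2.

Order 2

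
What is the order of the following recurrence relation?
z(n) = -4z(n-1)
The order is the largest lag k for which z(n-k) appears. Here the deepest term is z(n-1), so the order is 1.

Order 1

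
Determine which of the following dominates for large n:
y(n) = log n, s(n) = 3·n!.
Comparing growth rates:
Growth-rate hierarchy: log n ≺ any polynomial ≺ any exponential cⁿ (c>1) ≺ n! ≺ nⁿ.
factorial dominates logarithmic asymptotically.

s(n) grows faster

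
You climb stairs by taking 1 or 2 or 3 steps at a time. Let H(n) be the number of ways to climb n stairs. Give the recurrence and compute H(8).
Condition on the size of the last step (1 to 3): before it there were n-1, …, n-3 stairs climbed, and these cases are disjoint, so H(n) = H(n-1) + H(n-2) + H(n-3) (order-3 linear recurrence).
Initial conditions by direct count (compositions of i into parts ≤ 3): H(1) = 1; H(2) = 2; H(3) = 4.
Iterating the recurrence: H(4) = 7, H(5) = 13, H(6) = 24, H(7) = 44, H(8) = 81.

H(n) = H(n-1) + H(n-2) + H(n-3), H(1) = 1, H(2) = 2, H(3) = 4; H(8) = 81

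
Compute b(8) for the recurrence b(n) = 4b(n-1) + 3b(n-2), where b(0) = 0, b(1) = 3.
Computing the sequence terms:
0, 3, 12, 57, 264, 1227, 5700, 26481, 123024

123024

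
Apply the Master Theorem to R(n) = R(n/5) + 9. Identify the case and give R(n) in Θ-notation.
Master Theorem template: R(n) = a·R(n/b) + f(n).
Here: a=1, b=5, f(n)=9
Compute log_b(a) = log_5(1) = 0.
f(n) = 9 = Θ(1). Case 2: R(n) = Θ(log n).

Case 2: R(n) = Θ(log n)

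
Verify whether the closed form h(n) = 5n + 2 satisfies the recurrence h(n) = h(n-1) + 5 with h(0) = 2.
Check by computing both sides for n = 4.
From the recurrence with h(0) = 2:
  h(0) = 2, h(1) = 7, h(2) = 12, h(3) = 17, h(4) = 22
  so the recurrence gives h(4) = 22.
From the proposed closed form h(n) = 5n + 2:
  h(4) = 22.
Both sides give 22 at n = 4, and the initial condition(s) match, so the closed form is consistent.

Yes, the closed form is correct.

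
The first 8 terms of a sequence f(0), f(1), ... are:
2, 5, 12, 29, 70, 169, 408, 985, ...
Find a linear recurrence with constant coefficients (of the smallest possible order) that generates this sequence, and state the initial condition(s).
Look for the lowest-order linear relation among consecutive terms.
Observation: f(n) - 2·f(n-1) - (1)·f(n-2) = 0 holds for the shown terms, and no order-1 relation f(n) = α·f(n-1) + β fits.
Check at n=3: 2·12 + (1)·5 = 29. ✓

f(n) = 2f(n-1) + f(n-2), f(0) = 2, f(1) = 5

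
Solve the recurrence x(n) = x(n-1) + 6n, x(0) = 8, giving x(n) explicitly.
Recurrence: x(n) = x(n-1) + 6n, initial: x(0) = 8.
Telescoping: x(n) = x(0) + 6·Σᵢ₌₁ⁿ i = 8 + 6·n(n+1)/2.

x(n) = 6·n(n+1)/2 + 8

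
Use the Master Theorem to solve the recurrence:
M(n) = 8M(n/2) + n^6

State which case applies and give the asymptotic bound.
Master Theorem template: M(n) = a·M(n/b) + f(n).
Here: a=8, b=2, f(n)=n^6
Compute log_b(a) = log_2(8) = 3.
f(n) = n^6 = Ω(n^(3+ε)) with ε = 3, and the regularity condition holds (a·f(n/b) = (a/b^6)·f(n) with a/b^6 = 2^-3 < 1). Case 3: M(n) = Θ(f(n)) = Θ(n^6).

Case 3: M(n) = Θ(n^6)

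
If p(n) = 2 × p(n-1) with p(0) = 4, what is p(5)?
Computing step by step:
p(0) = 4
p(1) = 2 × 4 = 8
p(2) = 2 × 8 = 16
p(3) = 2 × 16 = 32
p(4) = 2 × 32 = 64
p(5) = 2 × 64 = 128

128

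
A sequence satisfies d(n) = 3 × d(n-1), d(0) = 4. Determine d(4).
Computing step by step:
d(0) = 4
d(1) = 3 × 4 = 12
d(2) = 3 × 12 = 36
d(3) = 3 × 36 = 108
d(4) = 3 × 108 = 324

324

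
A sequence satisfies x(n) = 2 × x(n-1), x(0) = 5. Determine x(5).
Computing step by step:
x(0) = 5
x(1) = 2 × 5 = 10
x(2) = 2 × 10 = 20
x(3) = 2 × 20 = 40
x(4) = 2 × 40 = 80
x(5) = 2 × 80 = 160

160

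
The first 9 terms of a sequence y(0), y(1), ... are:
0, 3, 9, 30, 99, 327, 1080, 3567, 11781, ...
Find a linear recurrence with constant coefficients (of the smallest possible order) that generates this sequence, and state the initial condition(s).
Look for the lowest-order linear relation among consecutive terms.
Observation: y(n) - 3·y(n-1) - (1)·y(n-2) = 0 holds for the shown terms, and no order-1 relation y(n) = α·y(n-1) + β fits.
Check at n=3: 3·9 + (1)·3 = 30. ✓

y(n) = 3y(n-1) + y(n-2), y(0) = 0, y(1) = 3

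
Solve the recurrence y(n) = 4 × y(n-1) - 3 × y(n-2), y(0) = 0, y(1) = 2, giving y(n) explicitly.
Recurrence: y(n) = 4 × y(n-1) - 3 × y(n-2), initial: y(0) = 0, y(1) = 2.
Characteristic equation: r² - 4r + 3 = 0, which factors as (r - 3)(r - 1) = 0, so r = 3, 1. General solution y(n) = A·3ⁿ + B·1ⁿ. From y(0) = 0: A + B = 0. From y(1) = 2: 3A + 1B = 2. Solving gives A = 1, B = -1.

y(n) = 3ⁿ - 1ⁿ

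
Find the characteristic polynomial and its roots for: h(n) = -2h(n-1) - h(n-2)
Substitute h(n) = rⁿ and divide through by rⁿ⁻²: r² + 2r + 1 = 0
Factor: (r + 1)² = 0, so r = -1 (double root).
General solution: h(n) = (A + Bn)·(-1)ⁿ

Characteristic: r² + 2r + 1 = 0, Roots: r = -1 (double root)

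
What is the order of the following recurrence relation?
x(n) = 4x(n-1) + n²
The order is the largest lag k for which x(n-k) appears. Here the deepest term is x(n-1) (the n² term is non-homogeneous and does not affect the order), so the order is 1.

Order 1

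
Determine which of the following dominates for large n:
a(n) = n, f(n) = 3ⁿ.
Comparing growth rates:
Growth-rate hierarchy: log n ≺ any polynomial ≺ any exponential cⁿ (c>1) ≺ n! ≺ nⁿ.
exponential base 3 dominates polynomial degree 1 asymptotically.

f(n) grows faster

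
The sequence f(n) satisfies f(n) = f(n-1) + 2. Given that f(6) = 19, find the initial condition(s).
f(6) = f(0) + 6·2, so f(0) = 19 - 12 = 7.

f(0) = 7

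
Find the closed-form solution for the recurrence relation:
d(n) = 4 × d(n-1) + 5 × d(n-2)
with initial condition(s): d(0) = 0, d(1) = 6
Recurrence: d(n) = 4 × d(n-1) + 5 × d(n-2), initial: d(0) = 0, d(1) = 6.
Characteristic equation: r² - 4r - 5 = 0, which factors as (r - 5)(r + 1) = 0, so r = 5, -1. General solution d(n) = A·5ⁿ + B·(-1)ⁿ. From d(0) = 0: A + B = 0. From d(1) = 6: 5A - 1B = 6. Solving gives A = 1, B = -1.

d(n) = 5ⁿ - (-1)ⁿ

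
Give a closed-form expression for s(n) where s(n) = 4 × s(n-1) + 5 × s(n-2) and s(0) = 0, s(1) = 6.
Recurrence: s(n) = 4 × s(n-1) + 5 × s(n-2), initial: s(0) = 0, s(1) = 6.
Characteristic equation: r² - 4r - 5 = 0, which factors as (r - 5)(r + 1) = 0, so r = 5, -1. General solution s(n) = A·5ⁿ + B·(-1)ⁿ. From s(0) = 0: A + B = 0. From s(1) = 6: 5A - 1B = 6. Solving gives A = 1, B = -1.

s(n) = 5ⁿ - (-1)ⁿ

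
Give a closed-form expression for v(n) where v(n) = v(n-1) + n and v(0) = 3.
Recurrence: v(n) = v(n-1) + n, initial: v(0) = 3.
Telescoping: v(n) = v(0) + Σᵢ₌₁ⁿ i = 3 + n(n+1)/2.

v(n) = n(n+1)/2 + 3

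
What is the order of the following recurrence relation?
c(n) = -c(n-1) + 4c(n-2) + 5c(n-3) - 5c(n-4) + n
The order is the largest lag k for which c(n-k) appears. Here the deepest term is c(n-4) (the n term is non-homogeneous and does not affect the order), so the order is 4.

Order 4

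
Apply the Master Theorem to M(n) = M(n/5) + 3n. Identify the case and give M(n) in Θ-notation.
Master Theorem template: M(n) = a·M(n/b) + f(n).
Here: a=1, b=5, f(n)=3n
Compute log_b(a) = log_5(1) = 0.
f(n) = 3n = Ω(n^(0+ε)) with ε = 1, and the regularity condition holds (a·f(n/b) = (a/b^1)·f(n) with a/b^1 = 5^-1 < 1). Case 3: M(n) = Θ(f(n)) = Θ(n).

Case 3: M(n) = Θ(n)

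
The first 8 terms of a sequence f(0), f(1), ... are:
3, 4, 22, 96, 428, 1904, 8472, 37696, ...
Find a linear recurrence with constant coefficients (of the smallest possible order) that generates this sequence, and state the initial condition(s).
Look for the lowest-order linear relation among consecutive terms.
Observation: f(n) - 4·f(n-1) - (2)·f(n-2) = 0 holds for the shown terms, and no order-1 relation f(n) = α·f(n-1) + β fits.
Check at n=3: 4·22 + (2)·4 = 96. ✓

f(n) = 4f(n-1) + 2f(n-2), f(0) = 3, f(1) = 4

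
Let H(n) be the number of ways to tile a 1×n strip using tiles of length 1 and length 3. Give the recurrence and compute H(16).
Condition on the last tile: it has length 1 (leaving a 1×(n-1) strip) or length 3 (leaving a 1×(n-3) strip), so H(n) = H(n-1) + H(n-3) (order-3 linear recurrence).
For 0 ≤ i < 3 only unit tiles fit, so H(i) = 1.
Iterating the recurrence: H(3) = 2, H(4) = 3, H(5) = 4, H(6) = 6, H(7) = 9, H(8) = 13, H(9) = 19, H(10) = 28, H(11) = 41, H(12) = 60, H(13) = 88, H(14) = 129, H(15) = 189, H(16) = 277.

H(n) = H(n-1) + H(n-3), with H(i) = 1 for 0 ≤ i < 3; H(16) = 277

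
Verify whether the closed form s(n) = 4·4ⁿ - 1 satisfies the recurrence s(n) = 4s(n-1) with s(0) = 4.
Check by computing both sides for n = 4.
From the recurrence with s(0) = 4:
  s(0) = 4, s(1) = 16, s(2) = 64, s(3) = 256, s(4) = 1024
  so the recurrence gives s(4) = 1024.
From the proposed closed form s(n) = 4·4ⁿ - 1:
  s(4) = 1023.
The recurrence gives 1024 but the closed form gives 1023, so the closed form does not satisfy the recurrence.

No, the closed form is incorrect.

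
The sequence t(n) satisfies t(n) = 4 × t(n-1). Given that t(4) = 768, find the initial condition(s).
In general t(n) = 4ⁿ · t(0). At n = 4: t(0) = t(4) / 4^4 = 768 / 256 = 3.

t(0) = 3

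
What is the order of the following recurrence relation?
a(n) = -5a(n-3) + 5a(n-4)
The order is the largest lag k for which a(n-k) appears. Here the deepest term is a(n-4), so the order is 4.

Order 4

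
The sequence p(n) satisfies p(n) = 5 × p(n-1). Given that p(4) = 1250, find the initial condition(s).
In general p(n) = 5ⁿ · p(0). At n = 4: p(0) = p(4) / 5^4 = 1250 / 625 = 2.

p(0) = 2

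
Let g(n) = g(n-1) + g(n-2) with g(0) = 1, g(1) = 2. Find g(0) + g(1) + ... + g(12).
Computing the sequence terms: 1, 2, 3, 5, 8, 13, 21, 34, 55, 89, 144, 233, 377
Adding these values together:

985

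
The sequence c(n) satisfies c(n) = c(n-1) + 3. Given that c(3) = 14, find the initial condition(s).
c(3) = c(0) + 3·3, so c(0) = 14 - 9 = 5.

c(0) = 5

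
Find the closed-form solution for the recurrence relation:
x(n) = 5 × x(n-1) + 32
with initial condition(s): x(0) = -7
Recurrence: x(n) = 5 × x(n-1) + 32, initial: x(0) = -7.
Try x(n) = A·5ⁿ + C. Substituting: A·5ⁿ + C = 5(A·5ⁿ⁻¹ + C) + 32 = A·5ⁿ + 5C + 32, so C = 5C + 32, giving C = -8. Then x(0) = A - 8 = -7 gives A = 1.

x(n) = 5ⁿ - 8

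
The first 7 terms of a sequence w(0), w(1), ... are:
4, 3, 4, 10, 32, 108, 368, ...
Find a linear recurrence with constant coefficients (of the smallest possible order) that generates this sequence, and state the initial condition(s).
Look for the lowest-order linear relation among consecutive terms.
Observation: w(n) - 4·w(n-1) - (-2)·w(n-2) = 0 holds for the shown terms, and no order-1 relation w(n) = α·w(n-1) + β fits.
Check at n=3: 4·4 + (-2)·3 = 10. ✓

w(n) = 4w(n-1) - 2w(n-2), w(0) = 4, w(1) = 3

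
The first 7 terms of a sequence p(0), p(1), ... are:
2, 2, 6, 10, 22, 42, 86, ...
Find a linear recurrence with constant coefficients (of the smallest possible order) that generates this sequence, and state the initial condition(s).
Look for the lowest-order linear relation among consecutive terms.
Observation: p(n) - 1·p(n-1) - (2)·p(n-2) = 0 holds for the shown terms, and no order-1 relation p(n) = α·p(n-1) + β fits.
Check at n=3: 1·6 + (2)·2 = 10. ✓

p(n) = p(n-1) + 2p(n-2), p(0) = 2, p(1) = 2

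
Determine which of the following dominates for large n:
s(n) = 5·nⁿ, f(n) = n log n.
Comparing growth rates:
Growth-rate hierarchy: log n ≺ any polynomial ≺ any exponential cⁿ (c>1) ≺ n! ≺ nⁿ.
super-exponential nⁿ dominates polynomial degree 1 (with log factor) asymptotically.

s(n) grows faster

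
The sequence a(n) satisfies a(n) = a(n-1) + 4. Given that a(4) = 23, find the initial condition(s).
a(4) = a(0) + 4·4, so a(0) = 23 - 16 = 7.

a(0) = 7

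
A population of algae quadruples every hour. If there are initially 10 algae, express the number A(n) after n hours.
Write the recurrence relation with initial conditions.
Each hour multiplies the count by 4, so the count after n hours depends only on the count after n-1 hours: A(n) = 4 × A(n-1). The starting count gives A(0) = 10.
Unrolling n times gives the closed form A(n) = 10 × 4ⁿ.

A(n) = 4 × A(n-1), A(0) = 10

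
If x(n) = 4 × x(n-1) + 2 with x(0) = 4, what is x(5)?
Computing step by step:
x(0) = 4
x(1) = 4 × 4 + 2 = 18
x(2) = 4 × 18 + 2 = 74
x(3) = 4 × 74 + 2 = 298
x(4) = 4 × 298 + 2 = 1194
x(5) = 4 × 1194 + 2 = 4778

4778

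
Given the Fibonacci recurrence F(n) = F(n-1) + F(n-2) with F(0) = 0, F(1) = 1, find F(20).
Computing the sequence terms:
0, 1, 1, 2, 3, 5, 8, 13, 21, 34, 55, 89, 144, 233, 377, 610, 987, 1597, 2584, 4181, 6765

6765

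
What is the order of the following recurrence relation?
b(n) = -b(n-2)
The order is the largest lag k for which b(n-k) appears. Here the deepest term is b(n-2), so the order is 2.

Order 2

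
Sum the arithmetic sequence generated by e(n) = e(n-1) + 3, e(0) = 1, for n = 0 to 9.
Computing the sequence terms: 1, 4, 7, 10, 13, 16, 19, 22, 25, 28
Adding these values together:

145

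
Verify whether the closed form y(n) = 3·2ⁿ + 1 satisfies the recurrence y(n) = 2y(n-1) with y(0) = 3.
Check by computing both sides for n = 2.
From the recurrence with y(0) = 3:
  y(0) = 3, y(1) = 6, y(2) = 12
  so the recurrence gives y(2) = 12.
From the proposed closed form y(n) = 3·2ⁿ + 1:
  y(2) = 13.
The recurrence gives 12 but the closed form gives 13, so the closed form does not satisfy the recurrence.

No, the closed form is incorrect.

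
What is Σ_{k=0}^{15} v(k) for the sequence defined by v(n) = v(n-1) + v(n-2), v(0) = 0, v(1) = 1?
Computing the sequence terms: 0, 1, 1, 2, 3, 5, 8, 13, 21, 34, 55, 89, 144, 233, 377, 610
Adding these values together:

1596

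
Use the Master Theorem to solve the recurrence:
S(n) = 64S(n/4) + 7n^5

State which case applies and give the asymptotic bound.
Master Theorem template: S(n) = a·S(n/b) + f(n).
Here: a=64, b=4, f(n)=7n^5
Compute log_b(a) = log_4(64) = 3.
f(n) = 7n^5 = Ω(n^(3+ε)) with ε = 2, and the regularity condition holds (a·f(n/b) = (a/b^5)·f(n) with a/b^5 = 4^-2 < 1). Case 3: S(n) = Θ(f(n)) = Θ(n^5).

Case 3: S(n) = Θ(n^5)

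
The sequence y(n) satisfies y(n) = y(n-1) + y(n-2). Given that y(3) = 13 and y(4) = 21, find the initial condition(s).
Work backwards using y(k) = y(k+2) - y(k+1):
y(2) = y(4) - y(3) = 21 - 13 = 8
y(1) = y(3) - y(2) = 13 - 8 = 5
y(0) = y(2) - y(1) = 8 - 5 = 3

y(0) = 3, y(1) = 5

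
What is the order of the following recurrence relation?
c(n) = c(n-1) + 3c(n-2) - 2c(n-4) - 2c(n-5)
The order is the largest lag k for which c(n-k) appears. Here the deepest term is c(n-5), so the order is 5.

Order 5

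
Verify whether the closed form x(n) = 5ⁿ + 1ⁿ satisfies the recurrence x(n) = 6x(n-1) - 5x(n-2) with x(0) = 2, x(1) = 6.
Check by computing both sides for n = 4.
From the recurrence with x(0) = 2, x(1) = 6:
  x(0) = 2, x(1) = 6, x(2) = 26, x(3) = 126, x(4) = 626
  so the recurrence gives x(4) = 626.
From the proposed closed form x(n) = 5ⁿ + 1ⁿ:
  x(4) = 626.
Both sides give 626 at n = 4, and the initial condition(s) match, so the closed form is consistent.

Yes, the closed form is correct.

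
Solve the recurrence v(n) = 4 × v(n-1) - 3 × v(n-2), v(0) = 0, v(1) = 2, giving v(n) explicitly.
Recurrence: v(n) = 4 × v(n-1) - 3 × v(n-2), initial: v(0) = 0, v(1) = 2.
Characteristic equation: r² - 4r + 3 = 0, which factors as (r - 3)(r - 1) = 0, so r = 3, 1. General solution v(n) = A·3ⁿ + B·1ⁿ. From v(0) = 0: A + B = 0. From v(1) = 2: 3A + 1B = 2. Solving gives A = 1, B = -1.

v(n) = 3ⁿ - 1ⁿ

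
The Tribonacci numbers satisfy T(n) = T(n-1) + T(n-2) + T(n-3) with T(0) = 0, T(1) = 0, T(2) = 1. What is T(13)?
Computing the sequence terms:
0, 0, 1, 1, 2, 4, 7, 13, 24, 44, 81, 149, 274, 504

504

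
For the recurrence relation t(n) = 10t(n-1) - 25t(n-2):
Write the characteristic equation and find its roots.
Substitute t(n) = rⁿ and divide through by rⁿ⁻²: r² - 10r + 25 = 0
Factor: (r - 5)² = 0, so r = 5 (double root).
General solution: t(n) = (A + Bn)·5ⁿ

Characteristic: r² - 10r + 25 = 0, Roots: r = 5 (double root)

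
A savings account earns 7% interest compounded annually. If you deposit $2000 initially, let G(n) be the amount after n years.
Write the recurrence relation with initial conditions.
Each year the balance grows by 7%, i.e. is multiplied by 1 + 7/100 = 1.07, so G(n) = 1.07 × G(n-1). The initial deposit gives G(0) = 2000.
Unrolling gives the closed form G(n) = 2000 × (1.07)ⁿ.

G(n) = 1.07 × G(n-1), G(0) = 2000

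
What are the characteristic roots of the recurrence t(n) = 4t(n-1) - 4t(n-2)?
Substitute t(n) = rⁿ and divide through by rⁿ⁻²: r² - 4r + 4 = 0
Factor: (r - 2)² = 0, so r = 2 (double root).
General solution: t(n) = (A + Bn)·2ⁿ

Characteristic: r² - 4r + 4 = 0, Roots: r = 2 (double root)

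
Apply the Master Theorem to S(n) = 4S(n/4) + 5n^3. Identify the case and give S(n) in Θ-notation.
Master Theorem template: S(n) = a·S(n/b) + f(n).
Here: a=4, b=4, f(n)=5n^3
Compute log_b(a) = log_4(4) = 1.
f(n) = 5n^3 = Ω(n^(1+ε)) with ε = 2, and the regularity condition holds (a·f(n/b) = (a/b^3)·f(n) with a/b^3 = 4^-2 < 1). Case 3: S(n) = Θ(f(n)) = Θ(n^3).

Case 3: S(n) = Θ(n^3)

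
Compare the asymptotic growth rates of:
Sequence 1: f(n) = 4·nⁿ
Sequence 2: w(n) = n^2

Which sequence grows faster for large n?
Comparing growth rates:
Growth-rate hierarchy: log n ≺ any polynomial ≺ any exponential cⁿ (c>1) ≺ n! ≺ nⁿ.
super-exponential nⁿ dominates polynomial degree 2 asymptotically.

f(n) grows faster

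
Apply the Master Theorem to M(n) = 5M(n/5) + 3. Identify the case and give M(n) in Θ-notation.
Master Theorem template: M(n) = a·M(n/b) + f(n).
Here: a=5, b=5, f(n)=3
Compute log_b(a) = log_5(5) = 1.
f(n) = 3 = O(n^(1-ε)) with ε = 1. Case 1: M(n) = Θ(n^log_b(a)) = Θ(n).

Case 1: M(n) = Θ(n)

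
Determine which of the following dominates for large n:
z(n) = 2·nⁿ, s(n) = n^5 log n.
Comparing growth rates:
Growth-rate hierarchy: log n ≺ any polynomial ≺ any exponential cⁿ (c>1) ≺ n! ≺ nⁿ.
super-exponential nⁿ dominates polynomial degree 5 (with log factor) asymptotically.

z(n) grows faster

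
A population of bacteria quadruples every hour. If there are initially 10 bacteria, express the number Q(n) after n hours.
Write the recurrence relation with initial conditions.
Each hour multiplies the count by 4, so the count after n hours depends only on the count after n-1 hours: Q(n) = 4 × Q(n-1). The starting count gives Q(0) = 10.
Unrolling n times gives the closed form Q(n) = 10 × 4ⁿ.

Q(n) = 4 × Q(n-1), Q(0) = 10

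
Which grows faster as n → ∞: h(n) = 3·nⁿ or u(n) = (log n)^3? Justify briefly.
Comparing growth rates:
Growth-rate hierarchy: log n ≺ any polynomial ≺ any exponential cⁿ (c>1) ≺ n! ≺ nⁿ.
super-exponential nⁿ dominates polylogarithmic (log n)^3 asymptotically.

h(n) grows faster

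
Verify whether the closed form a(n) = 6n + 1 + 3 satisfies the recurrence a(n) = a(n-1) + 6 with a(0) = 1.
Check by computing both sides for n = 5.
From the recurrence with a(0) = 1:
  a(0) = 1, a(1) = 7, a(2) = 13, a(3) = 19, a(4) = 25, a(5) = 31
  so the recurrence gives a(5) = 31.
From the proposed closed form a(n) = 6n + 1 + 3:
  a(5) = 34.
The recurrence gives 31 but the closed form gives 34, so the closed form does not satisfy the recurrence.

No, the closed form is incorrect.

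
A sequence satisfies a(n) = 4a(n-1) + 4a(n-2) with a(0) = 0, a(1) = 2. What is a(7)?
Computing the sequence terms:
0, 2, 8, 40, 192, 928, 4480, 21632

21632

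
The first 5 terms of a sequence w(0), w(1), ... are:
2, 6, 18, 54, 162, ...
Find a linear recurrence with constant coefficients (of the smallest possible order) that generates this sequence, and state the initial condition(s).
Look for the lowest-order linear relation among consecutive terms.
Observation: each term is 3× the previous.
Check at n=2: 3·6 = 18. ✓

w(n) = 3 × w(n-1), w(0) = 2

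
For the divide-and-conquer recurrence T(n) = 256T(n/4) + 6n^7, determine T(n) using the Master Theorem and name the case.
Master Theorem template: T(n) = a·T(n/b) + f(n).
Here: a=256, b=4, f(n)=6n^7
Compute log_b(a) = log_4(256) = 4.
f(n) = 6n^7 = Ω(n^(4+ε)) with ε = 3, and the regularity condition holds (a·f(n/b) = (a/b^7)·f(n) with a/b^7 = 4^-3 < 1). Case 3: T(n) = Θ(f(n)) = Θ(n^7).

Case 3: T(n) = Θ(n^7)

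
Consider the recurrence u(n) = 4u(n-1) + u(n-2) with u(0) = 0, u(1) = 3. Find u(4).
Computing the sequence terms:
0, 3, 12, 51, 216

216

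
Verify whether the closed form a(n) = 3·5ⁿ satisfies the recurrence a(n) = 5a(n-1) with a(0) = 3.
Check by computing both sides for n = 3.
From the recurrence with a(0) = 3:
  a(0) = 3, a(1) = 15, a(2) = 75, a(3) = 375
  so the recurrence gives a(3) = 375.
From the proposed closed form a(n) = 3·5ⁿ:
  a(3) = 375.
Both sides give 375 at n = 3, and the initial condition(s) match, so the closed form is consistent.

Yes, the closed form is correct.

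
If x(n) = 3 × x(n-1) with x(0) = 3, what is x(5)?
Computing step by step:
x(0) = 3
x(1) = 3 × 3 = 9
x(2) = 3 × 9 = 27
x(3) = 3 × 27 = 81
x(4) = 3 × 81 = 243
x(5) = 3 × 243 = 729

729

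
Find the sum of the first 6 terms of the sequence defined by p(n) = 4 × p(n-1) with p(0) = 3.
Computing the sequence terms: 3, 12, 48, 192, 768, 3072
Adding these values together:

4095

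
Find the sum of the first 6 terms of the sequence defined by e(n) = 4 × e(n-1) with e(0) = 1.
Computing the sequence terms: 1, 4, 16, 64, 256, 1024
Adding these values together:

1365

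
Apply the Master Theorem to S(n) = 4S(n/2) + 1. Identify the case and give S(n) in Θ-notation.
Master Theorem template: S(n) = a·S(n/b) + f(n).
Here: a=4, b=2, f(n)=1
Compute log_b(a) = log_2(4) = 2.
f(n) = 1 = O(n^(2-ε)) with ε = 2. Case 1: S(n) = Θ(n^log_b(a)) = Θ(n^2).

Case 1: S(n) = Θ(n^2)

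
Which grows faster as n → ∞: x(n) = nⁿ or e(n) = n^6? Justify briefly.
Comparing growth rates:
Growth-rate hierarchy: log n ≺ any polynomial ≺ any exponential cⁿ (c>1) ≺ n! ≺ nⁿ.
super-exponential nⁿ dominates polynomial degree 6 asymptotically.

x(n) grows faster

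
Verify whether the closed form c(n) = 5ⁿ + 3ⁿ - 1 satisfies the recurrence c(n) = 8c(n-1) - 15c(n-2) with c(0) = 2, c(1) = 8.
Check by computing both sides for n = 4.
From the recurrence with c(0) = 2, c(1) = 8:
  c(0) = 2, c(1) = 8, c(2) = 34, c(3) = 152, c(4) = 706
  so the recurrence gives c(4) = 706.
From the proposed closed form c(n) = 5ⁿ + 3ⁿ - 1:
  c(4) = 705.
The recurrence gives 706 but the closed form gives 705, so the closed form does not satisfy the recurrence.

No, the closed form is incorrect.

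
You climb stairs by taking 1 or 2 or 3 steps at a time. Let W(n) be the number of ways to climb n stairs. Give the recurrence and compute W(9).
Condition on the size of the last step (1 to 3): before it there were n-1, …, n-3 stairs climbed, and these cases are disjoint, so W(n) = W(n-1) + W(n-2) + W(n-3) (order-3 linear recurrence).
Initial conditions by direct count (compositions of i into parts ≤ 3): W(1) = 1; W(2) = 2; W(3) = 4.
Iterating the recurrence: W(4) = 7, W(5) = 13, W(6) = 24, W(7) = 44, W(8) = 81, W(9) = 149.

W(n) = W(n-1) + W(n-2) + W(n-3), W(1) = 1, W(2) = 2, W(3) = 4; W(9) = 149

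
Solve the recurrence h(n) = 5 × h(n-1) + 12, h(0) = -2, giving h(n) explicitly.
Recurrence: h(n) = 5 × h(n-1) + 12, initial: h(0) = -2.
Try h(n) = A·5ⁿ + C. Substituting: A·5ⁿ + C = 5(A·5ⁿ⁻¹ + C) + 12 = A·5ⁿ + 5C + 12, so C = 5C + 12, giving C = -3. Then h(0) = A - 3 = -2 gives A = 1.

h(n) = 5ⁿ - 3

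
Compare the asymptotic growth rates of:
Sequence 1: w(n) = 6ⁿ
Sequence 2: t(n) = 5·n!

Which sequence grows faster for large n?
Comparing growth rates:
Growth-rate hierarchy: log n ≺ any polynomial ≺ any exponential cⁿ (c>1) ≺ n! ≺ nⁿ.
factorial dominates exponential base 6 asymptotically.

t(n) grows faster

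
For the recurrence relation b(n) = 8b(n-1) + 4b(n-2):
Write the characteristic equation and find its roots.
Substitute b(n) = rⁿ and divide through by rⁿ⁻²: r² - 8r - 4 = 0
Discriminant: 8² + 4·4 = 80, not a perfect square, so by the quadratic formula r = (8 ± √80)/2.
General solution: b(n) = A·r₁ⁿ + B·r₂ⁿ where r₁,r₂ = (8 ± √80)/2

Characteristic: r² - 8r - 4 = 0, Roots: r = (8 ± √80)/2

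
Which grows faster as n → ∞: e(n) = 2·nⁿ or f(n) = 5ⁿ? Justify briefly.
Comparing growth rates:
Growth-rate hierarchy: log n ≺ any polynomial ≺ any exponential cⁿ (c>1) ≺ n! ≺ nⁿ.
super-exponential nⁿ dominates exponential base 5 asymptotically.

e(n) grows faster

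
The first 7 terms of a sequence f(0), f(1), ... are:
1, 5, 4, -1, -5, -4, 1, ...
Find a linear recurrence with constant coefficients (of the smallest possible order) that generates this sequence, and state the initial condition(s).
Look for the lowest-order linear relation among consecutive terms.
Observation: f(n) - 1·f(n-1) - (-1)·f(n-2) = 0 holds for the shown terms, and no order-1 relation f(n) = α·f(n-1) + β fits.
Check at n=3: 1·4 + (-1)·5 = -1. ✓

f(n) = f(n-1) - f(n-2), f(0) = 1, f(1) = 5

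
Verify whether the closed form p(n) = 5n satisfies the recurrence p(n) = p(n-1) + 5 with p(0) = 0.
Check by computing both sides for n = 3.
From the recurrence with p(0) = 0:
  p(0) = 0, p(1) = 5, p(2) = 10, p(3) = 15
  so the recurrence gives p(3) = 15.
From the proposed closed form p(n) = 5n:
  p(3) = 15.
Both sides give 15 at n = 3, and the initial condition(s) match, so the closed form is consistent.

Yes, the closed form is correct.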